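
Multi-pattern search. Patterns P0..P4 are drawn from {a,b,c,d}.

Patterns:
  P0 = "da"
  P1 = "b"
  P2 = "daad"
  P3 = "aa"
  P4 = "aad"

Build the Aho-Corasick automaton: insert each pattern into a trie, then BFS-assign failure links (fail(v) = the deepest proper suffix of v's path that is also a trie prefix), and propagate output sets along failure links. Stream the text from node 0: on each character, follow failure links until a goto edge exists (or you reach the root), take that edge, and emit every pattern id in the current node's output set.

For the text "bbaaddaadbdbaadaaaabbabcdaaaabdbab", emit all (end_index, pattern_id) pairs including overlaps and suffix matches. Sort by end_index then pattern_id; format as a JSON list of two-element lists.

Build:
Trie nodes:
  n0 'ε': a→6 b→3 d→1
  n1 'd': a→2
  n2 'da': a→4  [P0 ends]
  n3 'b': ·  [P1 ends]
  n4 'daa': d→5
  n5 'daad': ·  [P2 ends]
  n6 'a': a→7
  n7 'aa': d→8  [P3 ends]
  n8 'aad': ·  [P4 ends]

Failure links (BFS by depth):
  fail(1) 'd': from fail(0)=0 chase 'd': 0 ⇒ 0;  out=∅∪out(0)=∅
  fail(3) 'b': from fail(0)=0 chase 'b': 0 ⇒ 0;  out={1}∪out(0)={1}
  fail(6) 'a': from fail(0)=0 chase 'a': 0 ⇒ 0;  out=∅∪out(0)=∅
  fail(2) 'da': from fail(1)=0 chase 'a': 0 ⇒ 6;  out={0}∪out(6)={0}
  fail(7) 'aa': from fail(6)=0 chase 'a': 0 ⇒ 6;  out={3}∪out(6)={3}
  fail(4) 'daa': from fail(2)=6 chase 'a': 6 ⇒ 7;  out=∅∪out(7)={3}
  fail(8) 'aad': from fail(7)=6 chase 'd': 6→0 ⇒ 1;  out={4}∪out(1)={4}
  fail(5) 'daad': from fail(4)=7 chase 'd': 7 ⇒ 8;  out={2}∪out(8)={2,4}

Run:
[0] read 'b'  n0⇒n3  ** P1@[0:0]
[1] read 'b'  n3⇒n3 (via fail)  ** P1@[1:1]
[2] read 'a'  n3⇒n6 (via fail)
[3] read 'a'  n6⇒n7  ** P3@[2:3]
[4] read 'd'  n7⇒n8  ** P4@[2:4]
[5] read 'd'  n8⇒n1 (via fail)
[6] read 'a'  n1⇒n2  ** P0@[5:6]
[7] read 'a'  n2⇒n4  ** P3@[6:7]
[8] read 'd'  n4⇒n5  ** P2@[5:8],P4@[6:8]
[9] read 'b'  n5⇒n3 (via fail)  ** P1@[9:9]
[10] read 'd'  n3⇒n1 (via fail)
[11] read 'b'  n1⇒n3 (via fail)  ** P1@[11:11]
[12] read 'a'  n3⇒n6 (via fail)
[13] read 'a'  n6⇒n7  ** P3@[12:13]
[14] read 'd'  n7⇒n8  ** P4@[12:14]
[15] read 'a'  n8⇒n2 (via fail)  ** P0@[14:15]
[16] read 'a'  n2⇒n4  ** P3@[15:16]
[17] read 'a'  n4⇒n7 (via fail)  ** P3@[16:17]
[18] read 'a'  n7⇒n7 (via fail)  ** P3@[17:18]
[19] read 'b'  n7⇒n3 (via fail)  ** P1@[19:19]
[20] read 'b'  n3⇒n3 (via fail)  ** P1@[20:20]
[21] read 'a'  n3⇒n6 (via fail)
[22] read 'b'  n6⇒n3 (via fail)  ** P1@[22:22]
[23] read 'c'  n3⇒n0 (via fail)
[24] read 'd'  n0⇒n1
[25] read 'a'  n1⇒n2  ** P0@[24:25]
[26] read 'a'  n2⇒n4  ** P3@[25:26]
[27] read 'a'  n4⇒n7 (via fail)  ** P3@[26:27]
[28] read 'a'  n7⇒n7 (via fail)  ** P3@[27:28]
[29] read 'b'  n7⇒n3 (via fail)  ** P1@[29:29]
[30] read 'd'  n3⇒n1 (via fail)
[31] read 'b'  n1⇒n3 (via fail)  ** P1@[31:31]
[32] read 'a'  n3⇒n6 (via fail)
[33] read 'b'  n6⇒n3 (via fail)  ** P1@[33:33]

Result: [[0,1],[1,1],[3,3],[4,4],[6,0],[7,3],[8,2],[8,4],[9,1],[11,1],[13,3],[14,4],[15,0],[16,3],[17,3],[18,3],[19,1],[20,1],[22,1],[25,0],[26,3],[27,3],[28,3],[29,1],[31,1],[33,1]]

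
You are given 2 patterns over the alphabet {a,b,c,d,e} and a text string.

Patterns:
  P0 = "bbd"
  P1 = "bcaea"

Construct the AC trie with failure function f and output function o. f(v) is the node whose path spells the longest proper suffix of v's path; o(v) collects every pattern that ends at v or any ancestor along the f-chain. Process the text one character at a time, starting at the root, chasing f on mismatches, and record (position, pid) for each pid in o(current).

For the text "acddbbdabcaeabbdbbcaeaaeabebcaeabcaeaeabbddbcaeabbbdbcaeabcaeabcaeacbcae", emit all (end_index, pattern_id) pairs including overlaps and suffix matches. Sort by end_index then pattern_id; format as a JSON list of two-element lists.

Build:
Trie nodes:
  n0 'ε': b→1
  n1 'b': b→2 c→4
  n2 'bb': d→3
  n3 'bbd': ·  [P0 ends]
  n4 'bc': a→5
  n5 'bca': e→6
  n6 'bcae': a→7
  n7 'bcaea': ·  [P1 ends]

BFS fail/out derivation:
  fail(1) 'b': from fail(0)=0 chase 'b': 0 ⇒ 0;  out=∅∪out(0)=∅
  fail(2) 'bb': from fail(1)=0 chase 'b': 0 ⇒ 1;  out=∅∪out(1)=∅
  fail(4) 'bc': from fail(1)=0 chase 'c': 0 ⇒ 0;  out=∅∪out(0)=∅
  fail(3) 'bbd': from fail(2)=1 chase 'd': 1→0 ⇒ 0;  out={0}∪out(0)={0}
  fail(5) 'bca': from fail(4)=0 chase 'a': 0 ⇒ 0;  out=∅∪out(0)=∅
  fail(6) 'bcae': from fail(5)=0 chase 'e': 0 ⇒ 0;  out=∅∪out(0)=∅
  fail(7) 'bcaea': from fail(6)=0 chase 'a': 0 ⇒ 0;  out={1}∪out(0)={1}

Text stream:
i=0 'a': node 0→0
i=1 'c': node 0→0
i=2 'd': node 0→0
i=3 'd': node 0→0
i=4 'b': node 0→1
i=5 'b': node 1→2
i=6 'd': node 2→3  ** P0@[4:6]
i=7 'a': node 3→0 (via fail)
i=8 'b': node 0→1
i=9 'c': node 1→4
i=10 'a': node 4→5
i=11 'e': node 5→6
i=12 'a': node 6→7  ** P1@[8:12]
i=13 'b': node 7→1 (via fail)
i=14 'b': node 1→2
i=15 'd': node 2→3  ** P0@[13:15]
i=16 'b': node 3→1 (via fail)
i=17 'b': node 1→2
i=18 'c': node 2→4 (via fail)
i=19 'a': node 4→5
i=20 'e': node 5→6
i=21 'a': node 6→7  ** P1@[17:21]
i=22 'a': node 7→0 (via fail)
i=23 'e': node 0→0
i=24 'a': node 0→0
i=25 'b': node 0→1
i=26 'e': node 1→0 (via fail)
i=27 'b': node 0→1
i=28 'c': node 1→4
i=29 'a': node 4→5
i=30 'e': node 5→6
i=31 'a': node 6→7  ** P1@[27:31]
i=32 'b': node 7→1 (via fail)
i=33 'c': node 1→4
i=34 'a': node 4→5
i=35 'e': node 5→6
i=36 'a': node 6→7  ** P1@[32:36]
i=37 'e': node 7→0 (via fail)
i=38 'a': node 0→0
i=39 'b': node 0→1
i=40 'b': node 1→2
i=41 'd': node 2→3  ** P0@[39:41]
i=42 'd': node 3→0 (via fail)
i=43 'b': node 0→1
i=44 'c': node 1→4
i=45 'a': node 4→5
i=46 'e': node 5→6
i=47 'a': node 6→7  ** P1@[43:47]
i=48 'b': node 7→1 (via fail)
i=49 'b': node 1→2
i=50 'b': node 2→2 (via fail)
i=51 'd': node 2→3  ** P0@[49:51]
i=52 'b': node 3→1 (via fail)
i=53 'c': node 1→4
i=54 'a': node 4→5
i=55 'e': node 5→6
i=56 'a': node 6→7  ** P1@[52:56]
i=57 'b': node 7→1 (via fail)
i=58 'c': node 1→4
i=59 'a': node 4→5
i=60 'e': node 5→6
i=61 'a': node 6→7  ** P1@[57:61]
i=62 'b': node 7→1 (via fail)
i=63 'c': node 1→4
i=64 'a': node 4→5
i=65 'e': node 5→6
i=66 'a': node 6→7  ** P1@[62:66]
i=67 'c': node 7→0 (via fail)
i=68 'b': node 0→1
i=69 'c': node 1→4
i=70 'a': node 4→5
i=71 'e': node 5→6

Matches: [[6,0],[12,1],[15,0],[21,1],[31,1],[36,1],[41,0],[47,1],[51,0],[56,1],[61,1],[66,1]]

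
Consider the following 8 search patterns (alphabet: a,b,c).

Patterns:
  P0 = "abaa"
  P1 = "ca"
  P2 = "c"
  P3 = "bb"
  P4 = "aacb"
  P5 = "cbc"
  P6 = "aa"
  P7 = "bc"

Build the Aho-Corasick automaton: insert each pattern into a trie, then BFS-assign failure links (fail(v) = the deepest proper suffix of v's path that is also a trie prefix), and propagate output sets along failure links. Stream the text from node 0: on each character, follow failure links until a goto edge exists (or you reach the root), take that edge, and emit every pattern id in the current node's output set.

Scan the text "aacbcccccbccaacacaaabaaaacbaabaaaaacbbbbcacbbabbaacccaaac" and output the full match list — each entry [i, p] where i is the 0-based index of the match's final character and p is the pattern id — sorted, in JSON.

Construct AC machine:
Trie nodes:
  n0 'ε': a→1 b→7 c→5
  n1 'a': a→9 b→2
  n2 'ab': a→3
  n3 'aba': a→4
  n4 'abaa': ·  [P0 ends]
  n5 'c': a→6 b→12  [P2 ends]
  n6 'ca': ·  [P1 ends]
  n7 'b': b→8 c→14
  n8 'bb': ·  [P3 ends]
  n9 'aa': c→10  [P6 ends]
  n10 'aac': b→11
  n11 'aacb': ·  [P4 ends]
  n12 'cb': c→13
  n13 'cbc': ·  [P5 ends]
  n14 'bc': ·  [P7 ends]

Failure links (BFS by depth):
  n1('a'): parent n0 fail=0; on 'a' 0 → fail=0;  out ∅∪∅=∅
  n5('c'): parent n0 fail=0; on 'c' 0 → fail=0;  out {2}∪∅={2}
  n7('b'): parent n0 fail=0; on 'b' 0 → fail=0;  out ∅∪∅=∅
  n2('ab'): parent n1 fail=0; on 'b' 0 → fail=7;  out ∅∪∅=∅
  n6('ca'): parent n5 fail=0; on 'a' 0 → fail=1;  out {1}∪∅={1}
  n8('bb'): parent n7 fail=0; on 'b' 0 → fail=7;  out {3}∪∅={3}
  n9('aa'): parent n1 fail=0; on 'a' 0 → fail=1;  out {6}∪∅={6}
  n12('cb'): parent n5 fail=0; on 'b' 0 → fail=7;  out ∅∪∅=∅
  n14('bc'): parent n7 fail=0; on 'c' 0 → fail=5;  out {7}∪{2}={2,7}
  n3('aba'): parent n2 fail=7; on 'a' 7→0 → fail=1;  out ∅∪∅=∅
  n10('aac'): parent n9 fail=1; on 'c' 1→0 → fail=5;  out ∅∪{2}={2}
  n13('cbc'): parent n12 fail=7; on 'c' 7 → fail=14;  out {5}∪{2,7}={2,5,7}
  n4('abaa'): parent n3 fail=1; on 'a' 1 → fail=9;  out {0}∪{6}={0,6}
  n11('aacb'): parent n10 fail=5; on 'b' 5 → fail=12;  out {4}∪∅={4}

Text stream:
i=0 'a': node 0→1
i=1 'a': node 1→9  ** P6@[0:1]
i=2 'c': node 9→10  ** P2@[2:2]
i=3 'b': node 10→11  ** P4@[0:3]
i=4 'c': node 11→13 (fail-walked)  ** P2@[4:4],P5@[2:4],P7@[3:4]
i=5 'c': node 13→5 (fail-walked)  ** P2@[5:5]
i=6 'c': node 5→5 (fail-walked)  ** P2@[6:6]
i=7 'c': node 5→5 (fail-walked)  ** P2@[7:7]
i=8 'c': node 5→5 (fail-walked)  ** P2@[8:8]
i=9 'b': node 5→12
i=10 'c': node 12→13  ** P2@[10:10],P5@[8:10],P7@[9:10]
i=11 'c': node 13→5 (fail-walked)  ** P2@[11:11]
i=12 'a': node 5→6  ** P1@[11:12]
i=13 'a': node 6→9 (fail-walked)  ** P6@[12:13]
i=14 'c': node 9→10  ** P2@[14:14]
i=15 'a': node 10→6 (fail-walked)  ** P1@[14:15]
i=16 'c': node 6→5 (fail-walked)  ** P2@[16:16]
i=17 'a': node 5→6  ** P1@[16:17]
i=18 'a': node 6→9 (fail-walked)  ** P6@[17:18]
i=19 'a': node 9→9 (fail-walked)  ** P6@[18:19]
i=20 'b': node 9→2 (fail-walked)
i=21 'a': node 2→3
i=22 'a': node 3→4  ** P0@[19:22],P6@[21:22]
i=23 'a': node 4→9 (fail-walked)  ** P6@[22:23]
i=24 'a': node 9→9 (fail-walked)  ** P6@[23:24]
i=25 'c': node 9→10  ** P2@[25:25]
i=26 'b': node 10→11  ** P4@[23:26]
i=27 'a': node 11→1 (fail-walked)
i=28 'a': node 1→9  ** P6@[27:28]
i=29 'b': node 9→2 (fail-walked)
i=30 'a': node 2→3
i=31 'a': node 3→4  ** P0@[28:31],P6@[30:31]
i=32 'a': node 4→9 (fail-walked)  ** P6@[31:32]
i=33 'a': node 9→9 (fail-walked)  ** P6@[32:33]
i=34 'a': node 9→9 (fail-walked)  ** P6@[33:34]
i=35 'c': node 9→10  ** P2@[35:35]
i=36 'b': node 10→11  ** P4@[33:36]
i=37 'b': node 11→8 (fail-walked)  ** P3@[36:37]
i=38 'b': node 8→8 (fail-walked)  ** P3@[37:38]
i=39 'b': node 8→8 (fail-walked)  ** P3@[38:39]
i=40 'c': node 8→14 (fail-walked)  ** P2@[40:40],P7@[39:40]
i=41 'a': node 14→6 (fail-walked)  ** P1@[40:41]
i=42 'c': node 6→5 (fail-walked)  ** P2@[42:42]
i=43 'b': node 5→12
i=44 'b': node 12→8 (fail-walked)  ** P3@[43:44]
i=45 'a': node 8→1 (fail-walked)
i=46 'b': node 1→2
i=47 'b': node 2→8 (fail-walked)  ** P3@[46:47]
i=48 'a': node 8→1 (fail-walked)
i=49 'a': node 1→9  ** P6@[48:49]
i=50 'c': node 9→10  ** P2@[50:50]
i=51 'c': node 10→5 (fail-walked)  ** P2@[51:51]
i=52 'c': node 5→5 (fail-walked)  ** P2@[52:52]
i=53 'a': node 5→6  ** P1@[52:53]
i=54 'a': node 6→9 (fail-walked)  ** P6@[53:54]
i=55 'a': node 9→9 (fail-walked)  ** P6@[54:55]
i=56 'c': node 9→10  ** P2@[56:56]

Result: [[1,6],[2,2],[3,4],[4,2],[4,5],[4,7],[5,2],[6,2],[7,2],[8,2],[10,2],[10,5],[10,7],[11,2],[12,1],[13,6],[14,2],[15,1],[16,2],[17,1],[18,6],[19,6],[22,0],[22,6],[23,6],[24,6],[25,2],[26,4],[28,6],[31,0],[31,6],[32,6],[33,6],[34,6],[35,2],[36,4],[37,3],[38,3],[39,3],[40,2],[40,7],[41,1],[42,2],[44,3],[47,3],[49,6],[50,2],[51,2],[52,2],[53,1],[54,6],[55,6],[56,2]]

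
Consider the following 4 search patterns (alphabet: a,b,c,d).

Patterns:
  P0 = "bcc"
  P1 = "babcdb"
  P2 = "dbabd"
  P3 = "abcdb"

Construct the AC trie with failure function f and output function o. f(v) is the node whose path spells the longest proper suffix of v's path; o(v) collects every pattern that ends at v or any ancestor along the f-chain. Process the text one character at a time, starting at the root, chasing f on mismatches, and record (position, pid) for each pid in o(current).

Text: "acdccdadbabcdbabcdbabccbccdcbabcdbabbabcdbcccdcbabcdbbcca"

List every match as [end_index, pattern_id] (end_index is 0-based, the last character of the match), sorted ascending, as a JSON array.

Construct AC machine:
Trie nodes:
  0='ε' goto a→14 b→1 d→9
  1='b' goto a→4 c→2
  2='bc' goto c→3
  3='bcc' goto ·  ←P0
  4='ba' goto b→5
  5='bab' goto c→6
  6='babc' goto d→7
  7='babcd' goto b→8
  8='babcdb' goto ·  ←P1
  9='d' goto b→10
  10='db' goto a→11
  11='dba' goto b→12
  12='dbab' goto d→13
  13='dbabd' goto ·  ←P2
  14='a' goto b→15
  15='ab' goto c→16
  16='abc' goto d→17
  17='abcd' goto b→18
  18='abcdb' goto ·  ←P3

Failure links (BFS by depth):
  n1('b'): parent n0 fail=0; on 'b' 0 → fail=0;  out ∅∪∅=∅
  n9('d'): parent n0 fail=0; on 'd' 0 → fail=0;  out ∅∪∅=∅
  n14('a'): parent n0 fail=0; on 'a' 0 → fail=0;  out ∅∪∅=∅
  n2('bc'): parent n1 fail=0; on 'c' 0 → fail=0;  out ∅∪∅=∅
  n4('ba'): parent n1 fail=0; on 'a' 0 → fail=14;  out ∅∪∅=∅
  n10('db'): parent n9 fail=0; on 'b' 0 → fail=1;  out ∅∪∅=∅
  n15('ab'): parent n14 fail=0; on 'b' 0 → fail=1;  out ∅∪∅=∅
  n3('bcc'): parent n2 fail=0; on 'c' 0 → fail=0;  out {0}∪∅={0}
  n5('bab'): parent n4 fail=14; on 'b' 14 → fail=15;  out ∅∪∅=∅
  n11('dba'): parent n10 fail=1; on 'a' 1 → fail=4;  out ∅∪∅=∅
  n16('abc'): parent n15 fail=1; on 'c' 1 → fail=2;  out ∅∪∅=∅
  n6('babc'): parent n5 fail=15; on 'c' 15 → fail=16;  out ∅∪∅=∅
  n12('dbab'): parent n11 fail=4; on 'b' 4 → fail=5;  out ∅∪∅=∅
  n17('abcd'): parent n16 fail=2; on 'd' 2→0 → fail=9;  out ∅∪∅=∅
  n7('babcd'): parent n6 fail=16; on 'd' 16 → fail=17;  out ∅∪∅=∅
  n13('dbabd'): parent n12 fail=5; on 'd' 5→15→1→0 → fail=9;  out {2}∪∅={2}
  n18('abcdb'): parent n17 fail=9; on 'b' 9 → fail=10;  out {3}∪∅={3}
  n8('babcdb'): parent n7 fail=17; on 'b' 17 → fail=18;  out {1}∪{3}={1,3}

Run:
i=0 'a': node 0→14
i=1 'c': node 14→0 ·f
i=2 'd': node 0→9
i=3 'c': node 9→0 ·f
i=4 'c': node 0→0
i=5 'd': node 0→9
i=6 'a': node 9→14 ·f
i=7 'd': node 14→9 ·f
i=8 'b': node 9→10
i=9 'a': node 10→11
i=10 'b': node 11→12
i=11 'c': node 12→6 ·f
i=12 'd': node 6→7
i=13 'b': node 7→8  emit P1@[8:13],P3@[9:13]
i=14 'a': node 8→11 ·f
i=15 'b': node 11→12
i=16 'c': node 12→6 ·f
i=17 'd': node 6→7
i=18 'b': node 7→8  emit P1@[13:18],P3@[14:18]
i=19 'a': node 8→11 ·f
i=20 'b': node 11→12
i=21 'c': node 12→6 ·f
i=22 'c': node 6→3 ·f  emit P0@[20:22]
i=23 'b': node 3→1 ·f
i=24 'c': node 1→2
i=25 'c': node 2→3  emit P0@[23:25]
i=26 'd': node 3→9 ·f
i=27 'c': node 9→0 ·f
i=28 'b': node 0→1
i=29 'a': node 1→4
i=30 'b': node 4→5
i=31 'c': node 5→6
i=32 'd': node 6→7
i=33 'b': node 7→8  emit P1@[28:33],P3@[29:33]
i=34 'a': node 8→11 ·f
i=35 'b': node 11→12
i=36 'b': node 12→1 ·f
i=37 'a': node 1→4
i=38 'b': node 4→5
i=39 'c': node 5→6
i=40 'd': node 6→7
i=41 'b': node 7→8  emit P1@[36:41],P3@[37:41]
i=42 'c': node 8→2 ·f
i=43 'c': node 2→3  emit P0@[41:43]
i=44 'c': node 3→0 ·f
i=45 'd': node 0→9
i=46 'c': node 9→0 ·f
i=47 'b': node 0→1
i=48 'a': node 1→4
i=49 'b': node 4→5
i=50 'c': node 5→6
i=51 'd': node 6→7
i=52 'b': node 7→8  emit P1@[47:52],P3@[48:52]
i=53 'b': node 8→1 ·f
i=54 'c': node 1→2
i=55 'c': node 2→3  emit P0@[53:55]
i=56 'a': node 3→14 ·f

All matches (sorted): [[13,1],[13,3],[18,1],[18,3],[22,0],[25,0],[33,1],[33,3],[41,1],[41,3],[43,0],[52,1],[52,3],[55,0]]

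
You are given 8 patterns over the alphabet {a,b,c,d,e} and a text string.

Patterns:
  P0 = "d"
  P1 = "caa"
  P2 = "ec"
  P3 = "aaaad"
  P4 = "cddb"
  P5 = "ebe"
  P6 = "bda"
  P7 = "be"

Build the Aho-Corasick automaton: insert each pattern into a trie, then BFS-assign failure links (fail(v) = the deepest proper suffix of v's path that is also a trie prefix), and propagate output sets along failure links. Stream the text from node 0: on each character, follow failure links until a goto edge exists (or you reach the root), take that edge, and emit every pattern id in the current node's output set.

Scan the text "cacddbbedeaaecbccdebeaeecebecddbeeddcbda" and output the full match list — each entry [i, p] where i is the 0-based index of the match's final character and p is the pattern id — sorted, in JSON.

Construct AC machine:
Trie nodes:
  n0 'ε': a→7 b→17 c→2 d→1 e→5
  n1 'd': ·  ←P0
  n2 'c': a→3 d→12
  n3 'ca': a→4
  n4 'caa': ·  ←P1
  n5 'e': b→15 c→6
  n6 'ec': ·  ←P2
  n7 'a': a→8
  n8 'aa': a→9
  n9 'aaa': a→10
  n10 'aaaa': d→11
  n11 'aaaad': ·  ←P3
  n12 'cd': d→13
  n13 'cdd': b→14
  n14 'cddb': ·  ←P4
  n15 'eb': e→16
  n16 'ebe': ·  ←P5
  n17 'b': d→18 e→20
  n18 'bd': a→19
  n19 'bda': ·  ←P6
  n20 'be': ·  ←P7

Failure links (BFS by depth):
  n1('d'): parent n0 fail=0; on 'd' 0 → fail=0;  out {0}∪∅={0}
  n2('c'): parent n0 fail=0; on 'c' 0 → fail=0;  out ∅∪∅=∅
  n5('e'): parent n0 fail=0; on 'e' 0 → fail=0;  out ∅∪∅=∅
  n7('a'): parent n0 fail=0; on 'a' 0 → fail=0;  out ∅∪∅=∅
  n17('b'): parent n0 fail=0; on 'b' 0 → fail=0;  out ∅∪∅=∅
  n3('ca'): parent n2 fail=0; on 'a' 0 → fail=7;  out ∅∪∅=∅
  n6('ec'): parent n5 fail=0; on 'c' 0 → fail=2;  out {2}∪∅={2}
  n8('aa'): parent n7 fail=0; on 'a' 0 → fail=7;  out ∅∪∅=∅
  n12('cd'): parent n2 fail=0; on 'd' 0 → fail=1;  out ∅∪{0}={0}
  n15('eb'): parent n5 fail=0; on 'b' 0 → fail=17;  out ∅∪∅=∅
  n18('bd'): parent n17 fail=0; on 'd' 0 → fail=1;  out ∅∪{0}={0}
  n20('be'): parent n17 fail=0; on 'e' 0 → fail=5;  out {7}∪∅={7}
  n4('caa'): parent n3 fail=7; on 'a' 7 → fail=8;  out {1}∪∅={1}
  n9('aaa'): parent n8 fail=7; on 'a' 7 → fail=8;  out ∅∪∅=∅
  n13('cdd'): parent n12 fail=1; on 'd' 1→0 → fail=1;  out ∅∪{0}={0}
  n16('ebe'): parent n15 fail=17; on 'e' 17 → fail=20;  out {5}∪{7}={5,7}
  n19('bda'): parent n18 fail=1; on 'a' 1→0 → fail=7;  out {6}∪∅={6}
  n10('aaaa'): parent n9 fail=8; on 'a' 8 → fail=9;  out ∅∪∅=∅
  n14('cddb'): parent n13 fail=1; on 'b' 1→0 → fail=17;  out {4}∪∅={4}
  n11('aaaad'): parent n10 fail=9; on 'd' 9→8→7→0 → fail=1;  out {3}∪{0}={0,3}

Text stream:
[0] read 'c'  n0⇒n2
[1] read 'a'  n2⇒n3
[2] read 'c'  n3⇒n2 ·f
[3] read 'd'  n2⇒n12  ** P0@[3:3]
[4] read 'd'  n12⇒n13  ** P0@[4:4]
[5] read 'b'  n13⇒n14  ** P4@[2:5]
[6] read 'b'  n14⇒n17 ·f
[7] read 'e'  n17⇒n20  ** P7@[6:7]
[8] read 'd'  n20⇒n1 ·f  ** P0@[8:8]
[9] read 'e'  n1⇒n5 ·f
[10] read 'a'  n5⇒n7 ·f
[11] read 'a'  n7⇒n8
[12] read 'e'  n8⇒n5 ·f
[13] read 'c'  n5⇒n6  ** P2@[12:13]
[14] read 'b'  n6⇒n17 ·f
[15] read 'c'  n17⇒n2 ·f
[16] read 'c'  n2⇒n2 ·f
[17] read 'd'  n2⇒n12  ** P0@[17:17]
[18] read 'e'  n12⇒n5 ·f
[19] read 'b'  n5⇒n15
[20] read 'e'  n15⇒n16  ** P5@[18:20],P7@[19:20]
[21] read 'a'  n16⇒n7 ·f
[22] read 'e'  n7⇒n5 ·f
[23] read 'e'  n5⇒n5 ·f
[24] read 'c'  n5⇒n6  ** P2@[23:24]
[25] read 'e'  n6⇒n5 ·f
[26] read 'b'  n5⇒n15
[27] read 'e'  n15⇒n16  ** P5@[25:27],P7@[26:27]
[28] read 'c'  n16⇒n6 ·f  ** P2@[27:28]
[29] read 'd'  n6⇒n12 ·f  ** P0@[29:29]
[30] read 'd'  n12⇒n13  ** P0@[30:30]
[31] read 'b'  n13⇒n14  ** P4@[28:31]
[32] read 'e'  n14⇒n20 ·f  ** P7@[31:32]
[33] read 'e'  n20⇒n5 ·f
[34] read 'd'  n5⇒n1 ·f  ** P0@[34:34]
[35] read 'd'  n1⇒n1 ·f  ** P0@[35:35]
[36] read 'c'  n1⇒n2 ·f
[37] read 'b'  n2⇒n17 ·f
[38] read 'd'  n17⇒n18  ** P0@[38:38]
[39] read 'a'  n18⇒n19  ** P6@[37:39]

All matches (sorted): [[3,0],[4,0],[5,4],[7,7],[8,0],[13,2],[17,0],[20,5],[20,7],[24,2],[27,5],[27,7],[28,2],[29,0],[30,0],[31,4],[32,7],[34,0],[35,0],[38,0],[39,6]]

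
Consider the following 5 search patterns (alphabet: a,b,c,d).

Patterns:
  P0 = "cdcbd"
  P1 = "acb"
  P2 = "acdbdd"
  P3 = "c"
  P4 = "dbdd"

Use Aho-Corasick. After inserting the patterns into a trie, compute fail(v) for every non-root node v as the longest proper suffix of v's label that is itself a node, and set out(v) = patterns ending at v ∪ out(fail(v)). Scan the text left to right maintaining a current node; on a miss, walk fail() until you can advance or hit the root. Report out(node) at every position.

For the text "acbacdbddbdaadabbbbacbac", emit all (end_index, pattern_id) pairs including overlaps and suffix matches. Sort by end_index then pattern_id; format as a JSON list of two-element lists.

Construct AC machine:
Trie nodes:
  n0 'ε': a→6 c→1 d→13
  n1 'c': d→2  ←P3
  n2 'cd': c→3
  n3 'cdc': b→4
  n4 'cdcb': d→5
  n5 'cdcbd': ·  ←P0
  n6 'a': c→7
  n7 'ac': b→8 d→9
  n8 'acb': ·  ←P1
  n9 'acd': b→10
  n10 'acdb': d→11
  n11 'acdbd': d→12
  n12 'acdbdd': ·  ←P2
  n13 'd': b→14
  n14 'db': d→15
  n15 'dbd': d→16
  n16 'dbdd': ·  ←P4

Failure links (BFS by depth):
  n1('c'): parent n0 fail=0; on 'c' 0 → fail=0;  out {3}∪∅={3}
  n6('a'): parent n0 fail=0; on 'a' 0 → fail=0;  out ∅∪∅=∅
  n13('d'): parent n0 fail=0; on 'd' 0 → fail=0;  out ∅∪∅=∅
  n2('cd'): parent n1 fail=0; on 'd' 0 → fail=13;  out ∅∪∅=∅
  n7('ac'): parent n6 fail=0; on 'c' 0 → fail=1;  out ∅∪{3}={3}
  n14('db'): parent n13 fail=0; on 'b' 0 → fail=0;  out ∅∪∅=∅
  n3('cdc'): parent n2 fail=13; on 'c' 13→0 → fail=1;  out ∅∪{3}={3}
  n8('acb'): parent n7 fail=1; on 'b' 1→0 → fail=0;  out {1}∪∅={1}
  n9('acd'): parent n7 fail=1; on 'd' 1 → fail=2;  out ∅∪∅=∅
  n15('dbd'): parent n14 fail=0; on 'd' 0 → fail=13;  out ∅∪∅=∅
  n4('cdcb'): parent n3 fail=1; on 'b' 1→0 → fail=0;  out ∅∪∅=∅
  n10('acdb'): parent n9 fail=2; on 'b' 2→13 → fail=14;  out ∅∪∅=∅
  n16('dbdd'): parent n15 fail=13; on 'd' 13→0 → fail=13;  out {4}∪∅={4}
  n5('cdcbd'): parent n4 fail=0; on 'd' 0 → fail=13;  out {0}∪∅={0}
  n11('acdbd'): parent n10 fail=14; on 'd' 14 → fail=15;  out ∅∪∅=∅
  n12('acdbdd'): parent n11 fail=15; on 'd' 15 → fail=16;  out {2}∪{4}={2,4}

Text stream:
pos 0 'a': at 6
pos 1 'c': at 7  → match P3@[1:1]
pos 2 'b': at 8  → match P1@[0:2]
pos 3 'a': at 6 ·f
pos 4 'c': at 7  → match P3@[4:4]
pos 5 'd': at 9
pos 6 'b': at 10
pos 7 'd': at 11
pos 8 'd': at 12  → match P2@[3:8],P4@[5:8]
pos 9 'b': at 14 ·f
pos 10 'd': at 15
pos 11 'a': at 6 ·f
pos 12 'a': at 6 ·f
pos 13 'd': at 13 ·f
pos 14 'a': at 6 ·f
pos 15 'b': at 0 ·f
pos 16 'b': at 0
pos 17 'b': at 0
pos 18 'b': at 0
pos 19 'a': at 6
pos 20 'c': at 7  → match P3@[20:20]
pos 21 'b': at 8  → match P1@[19:21]
pos 22 'a': at 6 ·f
pos 23 'c': at 7  → match P3@[23:23]

All matches (sorted): [[1,3],[2,1],[4,3],[8,2],[8,4],[20,3],[21,1],[23,3]]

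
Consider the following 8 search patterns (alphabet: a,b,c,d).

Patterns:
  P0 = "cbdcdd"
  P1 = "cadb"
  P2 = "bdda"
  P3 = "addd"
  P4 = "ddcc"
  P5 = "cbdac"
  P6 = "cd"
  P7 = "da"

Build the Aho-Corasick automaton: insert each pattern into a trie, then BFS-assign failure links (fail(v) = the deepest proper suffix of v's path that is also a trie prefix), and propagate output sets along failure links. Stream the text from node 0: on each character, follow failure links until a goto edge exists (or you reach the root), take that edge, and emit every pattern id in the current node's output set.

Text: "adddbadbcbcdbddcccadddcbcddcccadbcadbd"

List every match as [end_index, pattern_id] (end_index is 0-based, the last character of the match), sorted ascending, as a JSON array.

Build automaton:
Trie nodes:
  0='ε' goto a→14 b→10 c→1 d→18
  1='c' goto a→7 b→2 d→24
  2='cb' goto d→3
  3='cbd' goto a→22 c→4
  4='cbdc' goto d→5
  5='cbdcd' goto d→6
  6='cbdcdd' goto ·  ←P0
  7='ca' goto d→8
  8='cad' goto b→9
  9='cadb' goto ·  ←P1
  10='b' goto d→11
  11='bd' goto d→12
  12='bdd' goto a→13
  13='bdda' goto ·  ←P2
  14='a' goto d→15
  15='ad' goto d→16
  16='add' goto d→17
  17='addd' goto ·  ←P3
  18='d' goto a→25 d→19
  19='dd' goto c→20
  20='ddc' goto c→21
  21='ddcc' goto ·  ←P4
  22='cbda' goto c→23
  23='cbdac' goto ·  ←P5
  24='cd' goto ·  ←P6
  25='da' goto ·  ←P7

BFS fail/out derivation:
  n1('c'): parent n0 fail=0; on 'c' 0 → fail=0;  out ∅∪∅=∅
  n10('b'): parent n0 fail=0; on 'b' 0 → fail=0;  out ∅∪∅=∅
  n14('a'): parent n0 fail=0; on 'a' 0 → fail=0;  out ∅∪∅=∅
  n18('d'): parent n0 fail=0; on 'd' 0 → fail=0;  out ∅∪∅=∅
  n2('cb'): parent n1 fail=0; on 'b' 0 → fail=10;  out ∅∪∅=∅
  n7('ca'): parent n1 fail=0; on 'a' 0 → fail=14;  out ∅∪∅=∅
  n11('bd'): parent n10 fail=0; on 'd' 0 → fail=18;  out ∅∪∅=∅
  n15('ad'): parent n14 fail=0; on 'd' 0 → fail=18;  out ∅∪∅=∅
  n19('dd'): parent n18 fail=0; on 'd' 0 → fail=18;  out ∅∪∅=∅
  n24('cd'): parent n1 fail=0; on 'd' 0 → fail=18;  out {6}∪∅={6}
  n25('da'): parent n18 fail=0; on 'a' 0 → fail=14;  out {7}∪∅={7}
  n3('cbd'): parent n2 fail=10; on 'd' 10 → fail=11;  out ∅∪∅=∅
  n8('cad'): parent n7 fail=14; on 'd' 14 → fail=15;  out ∅∪∅=∅
  n12('bdd'): parent n11 fail=18; on 'd' 18 → fail=19;  out ∅∪∅=∅
  n16('add'): parent n15 fail=18; on 'd' 18 → fail=19;  out ∅∪∅=∅
  n20('ddc'): parent n19 fail=18; on 'c' 18→0 → fail=1;  out ∅∪∅=∅
  n4('cbdc'): parent n3 fail=11; on 'c' 11→18→0 → fail=1;  out ∅∪∅=∅
  n9('cadb'): parent n8 fail=15; on 'b' 15→18→0 → fail=10;  out {1}∪∅={1}
  n13('bdda'): parent n12 fail=19; on 'a' 19→18 → fail=25;  out {2}∪{7}={2,7}
  n17('addd'): parent n16 fail=19; on 'd' 19→18 → fail=19;  out {3}∪∅={3}
  n21('ddcc'): parent n20 fail=1; on 'c' 1→0 → fail=1;  out {4}∪∅={4}
  n22('cbda'): parent n3 fail=11; on 'a' 11→18 → fail=25;  out ∅∪{7}={7}
  n5('cbdcd'): parent n4 fail=1; on 'd' 1 → fail=24;  out ∅∪{6}={6}
  n23('cbdac'): parent n22 fail=25; on 'c' 25→14→0 → fail=1;  out {5}∪∅={5}
  n6('cbdcdd'): parent n5 fail=24; on 'd' 24→18 → fail=19;  out {0}∪∅={0}

Scan:
pos 0 'a': at 14
pos 1 'd': at 15
pos 2 'd': at 16
pos 3 'd': at 17  → match P3@[0:3]
pos 4 'b': at 10 (via fail)
pos 5 'a': at 14 (via fail)
pos 6 'd': at 15
pos 7 'b': at 10 (via fail)
pos 8 'c': at 1 (via fail)
pos 9 'b': at 2
pos 10 'c': at 1 (via fail)
pos 11 'd': at 24  → match P6@[10:11]
pos 12 'b': at 10 (via fail)
pos 13 'd': at 11
pos 14 'd': at 12
pos 15 'c': at 20 (via fail)
pos 16 'c': at 21  → match P4@[13:16]
pos 17 'c': at 1 (via fail)
pos 18 'a': at 7
pos 19 'd': at 8
pos 20 'd': at 16 (via fail)
pos 21 'd': at 17  → match P3@[18:21]
pos 22 'c': at 20 (via fail)
pos 23 'b': at 2 (via fail)
pos 24 'c': at 1 (via fail)
pos 25 'd': at 24  → match P6@[24:25]
pos 26 'd': at 19 (via fail)
pos 27 'c': at 20
pos 28 'c': at 21  → match P4@[25:28]
pos 29 'c': at 1 (via fail)
pos 30 'a': at 7
pos 31 'd': at 8
pos 32 'b': at 9  → match P1@[29:32]
pos 33 'c': at 1 (via fail)
pos 34 'a': at 7
pos 35 'd': at 8
pos 36 'b': at 9  → match P1@[33:36]
pos 37 'd': at 11 (via fail)

Result: [[3,3],[11,6],[16,4],[21,3],[25,6],[28,4],[32,1],[36,1]]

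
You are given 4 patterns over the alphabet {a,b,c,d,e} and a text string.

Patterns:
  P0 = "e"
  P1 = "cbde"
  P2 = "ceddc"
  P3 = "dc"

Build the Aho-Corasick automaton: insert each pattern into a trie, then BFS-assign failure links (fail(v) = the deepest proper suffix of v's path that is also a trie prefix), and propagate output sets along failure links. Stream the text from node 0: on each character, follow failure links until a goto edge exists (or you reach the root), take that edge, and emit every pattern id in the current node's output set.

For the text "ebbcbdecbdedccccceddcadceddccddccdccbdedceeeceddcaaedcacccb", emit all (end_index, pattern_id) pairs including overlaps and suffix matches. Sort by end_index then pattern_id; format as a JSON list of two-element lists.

Construct AC machine:
Trie (insert patterns):
  n0 'ε': c→2 d→10 e→1
  n1 'e': ·  [P0 ends]
  n2 'c': b→3 e→6
  n3 'cb': d→4
  n4 'cbd': e→5
  n5 'cbde': ·  [P1 ends]
  n6 'ce': d→7
  n7 'ced': d→8
  n8 'cedd': c→9
  n9 'ceddc': ·  [P2 ends]
  n10 'd': c→11
  n11 'dc': ·  [P3 ends]

BFS fail/out derivation:
  n1('e'): parent n0 fail=0; on 'e' 0 → fail=0;  out {0}∪∅={0}
  n2('c'): parent n0 fail=0; on 'c' 0 → fail=0;  out ∅∪∅=∅
  n10('d'): parent n0 fail=0; on 'd' 0 → fail=0;  out ∅∪∅=∅
  n3('cb'): parent n2 fail=0; on 'b' 0 → fail=0;  out ∅∪∅=∅
  n6('ce'): parent n2 fail=0; on 'e' 0 → fail=1;  out ∅∪{0}={0}
  n11('dc'): parent n10 fail=0; on 'c' 0 → fail=2;  out {3}∪∅={3}
  n4('cbd'): parent n3 fail=0; on 'd' 0 → fail=10;  out ∅∪∅=∅
  n7('ced'): parent n6 fail=1; on 'd' 1→0 → fail=10;  out ∅∪∅=∅
  n5('cbde'): parent n4 fail=10; on 'e' 10→0 → fail=1;  out {1}∪{0}={0,1}
  n8('cedd'): parent n7 fail=10; on 'd' 10→0 → fail=10;  out ∅∪∅=∅
  n9('ceddc'): parent n8 fail=10; on 'c' 10 → fail=11;  out {2}∪{3}={2,3}

Scan:
[0] read 'e'  n0⇒n1  → match P0@[0:0]
[1] read 'b'  n1⇒n0 ·f
[2] read 'b'  n0⇒n0
[3] read 'c'  n0⇒n2
[4] read 'b'  n2⇒n3
[5] read 'd'  n3⇒n4
[6] read 'e'  n4⇒n5  → match P0@[6:6],P1@[3:6]
[7] read 'c'  n5⇒n2 ·f
[8] read 'b'  n2⇒n3
[9] read 'd'  n3⇒n4
[10] read 'e'  n4⇒n5  → match P0@[10:10],P1@[7:10]
[11] read 'd'  n5⇒n10 ·f
[12] read 'c'  n10⇒n11  → match P3@[11:12]
[13] read 'c'  n11⇒n2 ·f
[14] read 'c'  n2⇒n2 ·f
[15] read 'c'  n2⇒n2 ·f
[16] read 'c'  n2⇒n2 ·f
[17] read 'e'  n2⇒n6  → match P0@[17:17]
[18] read 'd'  n6⇒n7
[19] read 'd'  n7⇒n8
[20] read 'c'  n8⇒n9  → match P2@[16:20],P3@[19:20]
[21] read 'a'  n9⇒n0 ·f
[22] read 'd'  n0⇒n10
[23] read 'c'  n10⇒n11  → match P3@[22:23]
[24] read 'e'  n11⇒n6 ·f  → match P0@[24:24]
[25] read 'd'  n6⇒n7
[26] read 'd'  n7⇒n8
[27] read 'c'  n8⇒n9  → match P2@[23:27],P3@[26:27]
[28] read 'c'  n9⇒n2 ·f
[29] read 'd'  n2⇒n10 ·f
[30] read 'd'  n10⇒n10 ·f
[31] read 'c'  n10⇒n11  → match P3@[30:31]
[32] read 'c'  n11⇒n2 ·f
[33] read 'd'  n2⇒n10 ·f
[34] read 'c'  n10⇒n11  → match P3@[33:34]
[35] read 'c'  n11⇒n2 ·f
[36] read 'b'  n2⇒n3
[37] read 'd'  n3⇒n4
[38] read 'e'  n4⇒n5  → match P0@[38:38],P1@[35:38]
[39] read 'd'  n5⇒n10 ·f
[40] read 'c'  n10⇒n11  → match P3@[39:40]
[41] read 'e'  n11⇒n6 ·f  → match P0@[41:41]
[42] read 'e'  n6⇒n1 ·f  → match P0@[42:42]
[43] read 'e'  n1⇒n1 ·f  → match P0@[43:43]
[44] read 'c'  n1⇒n2 ·f
[45] read 'e'  n2⇒n6  → match P0@[45:45]
[46] read 'd'  n6⇒n7
[47] read 'd'  n7⇒n8
[48] read 'c'  n8⇒n9  → match P2@[44:48],P3@[47:48]
[49] read 'a'  n9⇒n0 ·f
[50] read 'a'  n0⇒n0
[51] read 'e'  n0⇒n1  → match P0@[51:51]
[52] read 'd'  n1⇒n10 ·f
[53] read 'c'  n10⇒n11  → match P3@[52:53]
[54] read 'a'  n11⇒n0 ·f
[55] read 'c'  n0⇒n2
[56] read 'c'  n2⇒n2 ·f
[57] read 'c'  n2⇒n2 ·f
[58] read 'b'  n2⇒n3

Matches: [[0,0],[6,0],[6,1],[10,0],[10,1],[12,3],[17,0],[20,2],[20,3],[23,3],[24,0],[27,2],[27,3],[31,3],[34,3],[38,0],[38,1],[40,3],[41,0],[42,0],[43,0],[45,0],[48,2],[48,3],[51,0],[53,3]]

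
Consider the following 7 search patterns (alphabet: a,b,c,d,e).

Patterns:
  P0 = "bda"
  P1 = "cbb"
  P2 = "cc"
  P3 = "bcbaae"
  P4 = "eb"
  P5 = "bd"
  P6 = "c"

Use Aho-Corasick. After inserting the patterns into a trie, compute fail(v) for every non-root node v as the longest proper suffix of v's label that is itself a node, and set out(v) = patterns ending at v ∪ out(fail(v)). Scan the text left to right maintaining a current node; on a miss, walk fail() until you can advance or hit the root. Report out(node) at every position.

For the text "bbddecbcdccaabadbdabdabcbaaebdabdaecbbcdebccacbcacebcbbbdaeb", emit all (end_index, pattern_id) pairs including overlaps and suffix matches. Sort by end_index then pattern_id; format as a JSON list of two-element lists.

Construct AC machine:
Trie (insert patterns):
  n0 'ε': b→1 c→4 e→13
  n1 'b': c→8 d→2
  n2 'bd': a→3  ←P5
  n3 'bda': ·  ←P0
  n4 'c': b→5 c→7  ←P6
  n5 'cb': b→6
  n6 'cbb': ·  ←P1
  n7 'cc': ·  ←P2
  n8 'bc': b→9
  n9 'bcb': a→10
  n10 'bcba': a→11
  n11 'bcbaa': e→12
  n12 'bcbaae': ·  ←P3
  n13 'e': b→14
  n14 'eb': ·  ←P4

Failure links (BFS by depth):
  fail(1) 'b': from fail(0)=0 chase 'b': 0 ⇒ 0;  out=∅∪out(0)=∅
  fail(4) 'c': from fail(0)=0 chase 'c': 0 ⇒ 0;  out={6}∪out(0)={6}
  fail(13) 'e': from fail(0)=0 chase 'e': 0 ⇒ 0;  out=∅∪out(0)=∅
  fail(2) 'bd': from fail(1)=0 chase 'd': 0 ⇒ 0;  out={5}∪out(0)={5}
  fail(5) 'cb': from fail(4)=0 chase 'b': 0 ⇒ 1;  out=∅∪out(1)=∅
  fail(7) 'cc': from fail(4)=0 chase 'c': 0 ⇒ 4;  out={2}∪out(4)={2,6}
  fail(8) 'bc': from fail(1)=0 chase 'c': 0 ⇒ 4;  out=∅∪out(4)={6}
  fail(14) 'eb': from fail(13)=0 chase 'b': 0 ⇒ 1;  out={4}∪out(1)={4}
  fail(3) 'bda': from fail(2)=0 chase 'a': 0 ⇒ 0;  out={0}∪out(0)={0}
  fail(6) 'cbb': from fail(5)=1 chase 'b': 1→0 ⇒ 1;  out={1}∪out(1)={1}
  fail(9) 'bcb': from fail(8)=4 chase 'b': 4 ⇒ 5;  out=∅∪out(5)=∅
  fail(10) 'bcba': from fail(9)=5 chase 'a': 5→1→0 ⇒ 0;  out=∅∪out(0)=∅
  fail(11) 'bcbaa': from fail(10)=0 chase 'a': 0 ⇒ 0;  out=∅∪out(0)=∅
  fail(12) 'bcbaae': from fail(11)=0 chase 'e': 0 ⇒ 13;  out={3}∪out(13)={3}

Text stream:
pos 0 'b': at 1
pos 1 'b': at 1 (via fail)
pos 2 'd': at 2  ** P5@[1:2]
pos 3 'd': at 0 (via fail)
pos 4 'e': at 13
pos 5 'c': at 4 (via fail)  ** P6@[5:5]
pos 6 'b': at 5
pos 7 'c': at 8 (via fail)  ** P6@[7:7]
pos 8 'd': at 0 (via fail)
pos 9 'c': at 4  ** P6@[9:9]
pos 10 'c': at 7  ** P2@[9:10],P6@[10:10]
pos 11 'a': at 0 (via fail)
pos 12 'a': at 0
pos 13 'b': at 1
pos 14 'a': at 0 (via fail)
pos 15 'd': at 0
pos 16 'b': at 1
pos 17 'd': at 2  ** P5@[16:17]
pos 18 'a': at 3  ** P0@[16:18]
pos 19 'b': at 1 (via fail)
pos 20 'd': at 2  ** P5@[19:20]
pos 21 'a': at 3  ** P0@[19:21]
pos 22 'b': at 1 (via fail)
pos 23 'c': at 8  ** P6@[23:23]
pos 24 'b': at 9
pos 25 'a': at 10
pos 26 'a': at 11
pos 27 'e': at 12  ** P3@[22:27]
pos 28 'b': at 14 (via fail)  ** P4@[27:28]
pos 29 'd': at 2 (via fail)  ** P5@[28:29]
pos 30 'a': at 3  ** P0@[28:30]
pos 31 'b': at 1 (via fail)
pos 32 'd': at 2  ** P5@[31:32]
pos 33 'a': at 3  ** P0@[31:33]
pos 34 'e': at 13 (via fail)
pos 35 'c': at 4 (via fail)  ** P6@[35:35]
pos 36 'b': at 5
pos 37 'b': at 6  ** P1@[35:37]
pos 38 'c': at 8 (via fail)  ** P6@[38:38]
pos 39 'd': at 0 (via fail)
pos 40 'e': at 13
pos 41 'b': at 14  ** P4@[40:41]
pos 42 'c': at 8 (via fail)  ** P6@[42:42]
pos 43 'c': at 7 (via fail)  ** P2@[42:43],P6@[43:43]
pos 44 'a': at 0 (via fail)
pos 45 'c': at 4  ** P6@[45:45]
pos 46 'b': at 5
pos 47 'c': at 8 (via fail)  ** P6@[47:47]
pos 48 'a': at 0 (via fail)
pos 49 'c': at 4  ** P6@[49:49]
pos 50 'e': at 13 (via fail)
pos 51 'b': at 14  ** P4@[50:51]
pos 52 'c': at 8 (via fail)  ** P6@[52:52]
pos 53 'b': at 9
pos 54 'b': at 6 (via fail)  ** P1@[52:54]
pos 55 'b': at 1 (via fail)
pos 56 'd': at 2  ** P5@[55:56]
pos 57 'a': at 3  ** P0@[55:57]
pos 58 'e': at 13 (via fail)
pos 59 'b': at 14  ** P4@[58:59]

All matches (sorted): [[2,5],[5,6],[7,6],[9,6],[10,2],[10,6],[17,5],[18,0],[20,5],[21,0],[23,6],[27,3],[28,4],[29,5],[30,0],[32,5],[33,0],[35,6],[37,1],[38,6],[41,4],[42,6],[43,2],[43,6],[45,6],[47,6],[49,6],[51,4],[52,6],[54,1],[56,5],[57,0],[59,4]]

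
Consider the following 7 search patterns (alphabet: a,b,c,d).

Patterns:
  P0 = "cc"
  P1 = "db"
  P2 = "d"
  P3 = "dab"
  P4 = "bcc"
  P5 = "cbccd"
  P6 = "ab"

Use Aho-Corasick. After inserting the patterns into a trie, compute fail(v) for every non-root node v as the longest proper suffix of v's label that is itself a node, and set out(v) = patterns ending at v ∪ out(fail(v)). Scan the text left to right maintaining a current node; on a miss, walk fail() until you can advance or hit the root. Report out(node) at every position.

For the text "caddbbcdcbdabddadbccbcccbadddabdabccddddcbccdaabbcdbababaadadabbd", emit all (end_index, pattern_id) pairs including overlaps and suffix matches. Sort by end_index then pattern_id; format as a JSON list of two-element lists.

Construct AC machine:
Trie nodes:
  0='ε' goto a→14 b→7 c→1 d→3
  1='c' goto b→10 c→2
  2='cc' goto ·  ←P0
  3='d' goto a→5 b→4  ←P2
  4='db' goto ·  ←P1
  5='da' goto b→6
  6='dab' goto ·  ←P3
  7='b' goto c→8
  8='bc' goto c→9
  9='bcc' goto ·  ←P4
  10='cb' goto c→11
  11='cbc' goto c→12
  12='cbcc' goto d→13
  13='cbccd' goto ·  ←P5
  14='a' goto b→15
  15='ab' goto ·  ←P6

Failure links (BFS by depth):
  fail(1) 'c': from fail(0)=0 chase 'c': 0 ⇒ 0;  out=∅∪out(0)=∅
  fail(3) 'd': from fail(0)=0 chase 'd': 0 ⇒ 0;  out={2}∪out(0)={2}
  fail(7) 'b': from fail(0)=0 chase 'b': 0 ⇒ 0;  out=∅∪out(0)=∅
  fail(14) 'a': from fail(0)=0 chase 'a': 0 ⇒ 0;  out=∅∪out(0)=∅
  fail(2) 'cc': from fail(1)=0 chase 'c': 0 ⇒ 1;  out={0}∪out(1)={0}
  fail(4) 'db': from fail(3)=0 chase 'b': 0 ⇒ 7;  out={1}∪out(7)={1}
  fail(5) 'da': from fail(3)=0 chase 'a': 0 ⇒ 14;  out=∅∪out(14)=∅
  fail(8) 'bc': from fail(7)=0 chase 'c': 0 ⇒ 1;  out=∅∪out(1)=∅
  fail(10) 'cb': from fail(1)=0 chase 'b': 0 ⇒ 7;  out=∅∪out(7)=∅
  fail(15) 'ab': from fail(14)=0 chase 'b': 0 ⇒ 7;  out={6}∪out(7)={6}
  fail(6) 'dab': from fail(5)=14 chase 'b': 14 ⇒ 15;  out={3}∪out(15)={3,6}
  fail(9) 'bcc': from fail(8)=1 chase 'c': 1 ⇒ 2;  out={4}∪out(2)={0,4}
  fail(11) 'cbc': from fail(10)=7 chase 'c': 7 ⇒ 8;  out=∅∪out(8)=∅
  fail(12) 'cbcc': from fail(11)=8 chase 'c': 8 ⇒ 9;  out=∅∪out(9)={0,4}
  fail(13) 'cbccd': from fail(12)=9 chase 'd': 9→2→1→0 ⇒ 3;  out={5}∪out(3)={2,5}

Run:
i=0 'c': node 0→1
i=1 'a': node 1→14 (fail-walked)
i=2 'd': node 14→3 (fail-walked)  emit P2@[2:2]
i=3 'd': node 3→3 (fail-walked)  emit P2@[3:3]
i=4 'b': node 3→4  emit P1@[3:4]
i=5 'b': node 4→7 (fail-walked)
i=6 'c': node 7→8
i=7 'd': node 8→3 (fail-walked)  emit P2@[7:7]
i=8 'c': node 3→1 (fail-walked)
i=9 'b': node 1→10
i=10 'd': node 10→3 (fail-walked)  emit P2@[10:10]
i=11 'a': node 3→5
i=12 'b': node 5→6  emit P3@[10:12],P6@[11:12]
i=13 'd': node 6→3 (fail-walked)  emit P2@[13:13]
i=14 'd': node 3→3 (fail-walked)  emit P2@[14:14]
i=15 'a': node 3→5
i=16 'd': node 5→3 (fail-walked)  emit P2@[16:16]
i=17 'b': node 3→4  emit P1@[16:17]
i=18 'c': node 4→8 (fail-walked)
i=19 'c': node 8→9  emit P0@[18:19],P4@[17:19]
i=20 'b': node 9→10 (fail-walked)
i=21 'c': node 10→11
i=22 'c': node 11→12  emit P0@[21:22],P4@[20:22]
i=23 'c': node 12→2 (fail-walked)  emit P0@[22:23]
i=24 'b': node 2→10 (fail-walked)
i=25 'a': node 10→14 (fail-walked)
i=26 'd': node 14→3 (fail-walked)  emit P2@[26:26]
i=27 'd': node 3→3 (fail-walked)  emit P2@[27:27]
i=28 'd': node 3→3 (fail-walked)  emit P2@[28:28]
i=29 'a': node 3→5
i=30 'b': node 5→6  emit P3@[28:30],P6@[29:30]
i=31 'd': node 6→3 (fail-walked)  emit P2@[31:31]
i=32 'a': node 3→5
i=33 'b': node 5→6  emit P3@[31:33],P6@[32:33]
i=34 'c': node 6→8 (fail-walked)
i=35 'c': node 8→9  emit P0@[34:35],P4@[33:35]
i=36 'd': node 9→3 (fail-walked)  emit P2@[36:36]
i=37 'd': node 3→3 (fail-walked)  emit P2@[37:37]
i=38 'd': node 3→3 (fail-walked)  emit P2@[38:38]
i=39 'd': node 3→3 (fail-walked)  emit P2@[39:39]
i=40 'c': node 3→1 (fail-walked)
i=41 'b': node 1→10
i=42 'c': node 10→11
i=43 'c': node 11→12  emit P0@[42:43],P4@[41:43]
i=44 'd': node 12→13  emit P2@[44:44],P5@[40:44]
i=45 'a': node 13→5 (fail-walked)
i=46 'a': node 5→14 (fail-walked)
i=47 'b': node 14→15  emit P6@[46:47]
i=48 'b': node 15→7 (fail-walked)
i=49 'c': node 7→8
i=50 'd': node 8→3 (fail-walked)  emit P2@[50:50]
i=51 'b': node 3→4  emit P1@[50:51]
i=52 'a': node 4→14 (fail-walked)
i=53 'b': node 14→15  emit P6@[52:53]
i=54 'a': node 15→14 (fail-walked)
i=55 'b': node 14→15  emit P6@[54:55]
i=56 'a': node 15→14 (fail-walked)
i=57 'a': node 14→14 (fail-walked)
i=58 'd': node 14→3 (fail-walked)  emit P2@[58:58]
i=59 'a': node 3→5
i=60 'd': node 5→3 (fail-walked)  emit P2@[60:60]
i=61 'a': node 3→5
i=62 'b': node 5→6  emit P3@[60:62],P6@[61:62]
i=63 'b': node 6→7 (fail-walked)
i=64 'd': node 7→3 (fail-walked)  emit P2@[64:64]

Matches: [[2,2],[3,2],[4,1],[7,2],[10,2],[12,3],[12,6],[13,2],[14,2],[16,2],[17,1],[19,0],[19,4],[22,0],[22,4],[23,0],[26,2],[27,2],[28,2],[30,3],[30,6],[31,2],[33,3],[33,6],[35,0],[35,4],[36,2],[37,2],[38,2],[39,2],[43,0],[43,4],[44,2],[44,5],[47,6],[50,2],[51,1],[53,6],[55,6],[58,2],[60,2],[62,3],[62,6],[64,2]]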